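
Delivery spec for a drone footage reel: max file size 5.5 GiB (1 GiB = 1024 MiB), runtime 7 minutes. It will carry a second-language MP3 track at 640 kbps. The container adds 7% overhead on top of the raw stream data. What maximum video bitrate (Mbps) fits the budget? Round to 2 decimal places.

104.49 Mbps

Budget: 5.5 GiB = 47244.6 Mb.
Stream payload after overhead: 47244.6 / 1.07 = 44153.9 Mb.
7 min = 420 s
Total bitrate budget: 44153.9 Mb / 420 s = 105.128 Mbps.
Audio: 640 kbps = 0.640 Mbps.
Video: 105.128 − 0.640 = 104.488 Mbps.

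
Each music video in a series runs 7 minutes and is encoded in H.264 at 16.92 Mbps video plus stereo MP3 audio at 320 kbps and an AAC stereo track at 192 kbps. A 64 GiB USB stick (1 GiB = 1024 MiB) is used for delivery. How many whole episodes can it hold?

7 min = 420 s
Audio total: 320 + 192 = 512 kbps = 0.512 Mbps.
Total bitrate: 17.432 Mbps.
Per item: 17.432 Mbps × 420 s = 7,321 Mb = 915.2 MB.
Capacity: 64 GiB = 549,756 Mb; 75.09 items → 75 complete.

75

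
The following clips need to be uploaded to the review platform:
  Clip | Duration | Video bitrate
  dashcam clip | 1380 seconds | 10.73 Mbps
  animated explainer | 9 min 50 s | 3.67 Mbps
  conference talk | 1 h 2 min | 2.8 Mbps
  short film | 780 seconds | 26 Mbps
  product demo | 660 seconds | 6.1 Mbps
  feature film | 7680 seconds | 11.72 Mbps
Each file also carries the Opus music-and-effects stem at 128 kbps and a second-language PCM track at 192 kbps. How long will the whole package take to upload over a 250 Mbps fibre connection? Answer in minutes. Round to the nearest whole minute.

Audio total: 128 + 192 = 320 kbps = 0.320 Mbps.
dashcam clip: 11.050 Mbps × 1380 s = 15249.0 Mb
animated explainer: 3.990 Mbps × 590 s = 2354.1 Mb
conference talk: 3.120 Mbps × 3720 s = 11606.4 Mb
short film: 26.320 Mbps × 780 s = 20529.6 Mb
product demo: 6.420 Mbps × 660 s = 4237.2 Mb
feature film: 12.040 Mbps × 7680 s = 92467.2 Mb
Total: 146443.5 Mb = 18305.4 MB.
At 250 Mbps: 146443.5 / 250 = 586 s ≈ 9.76 minutes.

10 minutes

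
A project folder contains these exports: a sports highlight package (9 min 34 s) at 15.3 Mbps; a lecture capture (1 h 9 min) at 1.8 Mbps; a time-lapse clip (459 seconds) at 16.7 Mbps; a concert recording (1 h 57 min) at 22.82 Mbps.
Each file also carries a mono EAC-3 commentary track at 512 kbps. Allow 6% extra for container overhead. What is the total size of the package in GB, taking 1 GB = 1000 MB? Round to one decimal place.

25.2 GB

Audio: 512 kbps = 0.512 Mbps.
sports highlight package: 15.812 Mbps × 574 s × 1.06 = 9620.7 Mb
lecture capture: 2.312 Mbps × 4140 s × 1.06 = 10146.0 Mb
time-lapse clip: 17.212 Mbps × 459 s × 1.06 = 8374.3 Mb
concert recording: 23.332 Mbps × 7020 s × 1.06 = 173618.1 Mb
Total: 201759.0 Mb = 25219.9 MB.
= 25.22 GB.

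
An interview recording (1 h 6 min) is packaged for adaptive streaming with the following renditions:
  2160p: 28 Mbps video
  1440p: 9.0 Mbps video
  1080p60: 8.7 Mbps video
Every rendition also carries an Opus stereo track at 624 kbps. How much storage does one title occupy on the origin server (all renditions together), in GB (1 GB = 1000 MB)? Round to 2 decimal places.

23.55 GB

1 h 6 min = 66 min = 3960 s
Audio: 624 kbps = 0.624 Mbps.
Sum of rendition bitrates: (28+0.624) + (9.0+0.624) + (8.7+0.624) = 47.572 Mbps.
× 3960 s = 188,385 Mb = 23,548 MB = 23.55 GB.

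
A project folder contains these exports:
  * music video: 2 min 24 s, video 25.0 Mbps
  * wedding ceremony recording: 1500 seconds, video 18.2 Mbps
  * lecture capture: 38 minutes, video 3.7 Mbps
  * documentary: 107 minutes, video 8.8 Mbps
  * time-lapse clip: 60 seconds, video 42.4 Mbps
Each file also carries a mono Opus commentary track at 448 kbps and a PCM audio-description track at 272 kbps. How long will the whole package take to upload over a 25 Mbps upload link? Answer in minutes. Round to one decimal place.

Audio total: 448 + 272 = 720 kbps = 0.720 Mbps.
music video: 25.720 Mbps × 144 s = 3703.7 Mb
wedding ceremony recording: 18.920 Mbps × 1500 s = 28380.0 Mb
lecture capture: 4.420 Mbps × 2280 s = 10077.6 Mb
documentary: 9.520 Mbps × 6420 s = 61118.4 Mb
time-lapse clip: 43.120 Mbps × 60 s = 2587.2 Mb
Total: 105866.9 Mb = 13233.4 MB.
At 25 Mbps: 105866.9 / 25 = 4235 s ≈ 70.6 minutes.

70.6 minutes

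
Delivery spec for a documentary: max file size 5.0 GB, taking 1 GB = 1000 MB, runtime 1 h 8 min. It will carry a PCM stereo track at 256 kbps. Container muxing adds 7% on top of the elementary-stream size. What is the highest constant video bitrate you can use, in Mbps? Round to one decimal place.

8.9 Mbps

Budget: 5.0 GB = 40000.0 Mb.
Stream payload after overhead: 40000.0 / 1.07 = 37383.2 Mb.
1 h 8 min = 68 min = 4080 s
Total bitrate budget: 37383.2 Mb / 4080 s = 9.163 Mbps.
Audio: 256 kbps = 0.256 Mbps.
Video: 9.163 − 0.256 = 8.907 Mbps.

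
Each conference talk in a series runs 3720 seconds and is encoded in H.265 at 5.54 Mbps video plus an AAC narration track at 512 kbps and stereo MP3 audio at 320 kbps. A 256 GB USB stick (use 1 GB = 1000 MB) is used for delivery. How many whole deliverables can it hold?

Audio total: 512 + 320 = 832 kbps = 0.832 Mbps.
Total bitrate: 6.372 Mbps.
Per item: 6.372 Mbps × 3720 s = 23,704 Mb = 2,963 MB.
Capacity: 256 GB = 2,048,000 Mb; 86.40 items → 86 complete.

86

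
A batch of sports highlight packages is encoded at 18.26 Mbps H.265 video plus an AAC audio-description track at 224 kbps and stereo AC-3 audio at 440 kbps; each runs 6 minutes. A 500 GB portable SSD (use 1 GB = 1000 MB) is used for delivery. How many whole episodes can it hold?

6 min = 360 s
Audio total: 224 + 440 = 664 kbps = 0.664 Mbps.
Total bitrate: 18.924 Mbps.
Per item: 18.924 Mbps × 360 s = 6,813 Mb = 851.6 MB.
Capacity: 500 GB = 4,000,000 Mb; 587.14 items → 587 complete.

587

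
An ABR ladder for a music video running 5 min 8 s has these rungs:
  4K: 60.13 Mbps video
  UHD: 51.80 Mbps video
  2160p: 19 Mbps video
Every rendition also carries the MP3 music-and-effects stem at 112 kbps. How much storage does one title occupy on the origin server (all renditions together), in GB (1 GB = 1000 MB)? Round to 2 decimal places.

5.05 GB

5 min 8 s = 308 s
Audio: 112 kbps = 0.112 Mbps.
Sum of rendition bitrates: (60.13+0.112) + (51.80+0.112) + (19+0.112) = 131.266 Mbps.
× 308 s = 40,430 Mb = 5,054 MB = 5.054 GB.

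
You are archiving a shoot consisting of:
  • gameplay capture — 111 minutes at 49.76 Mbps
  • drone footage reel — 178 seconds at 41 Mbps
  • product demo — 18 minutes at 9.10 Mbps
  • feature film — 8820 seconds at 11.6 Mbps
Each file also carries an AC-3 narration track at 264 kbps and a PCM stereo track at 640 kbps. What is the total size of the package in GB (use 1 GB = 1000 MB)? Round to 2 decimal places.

Audio total: 264 + 640 = 904 kbps = 0.904 Mbps.
gameplay capture: 50.664 Mbps × 6660 s = 337422.2 Mb
drone footage reel: 41.904 Mbps × 178 s = 7458.9 Mb
product demo: 10.004 Mbps × 1080 s = 10804.3 Mb
feature film: 12.504 Mbps × 8820 s = 110285.3 Mb
Total: 465970.8 Mb = 58246.3 MB.
= 58.25 GB.

58.25 GB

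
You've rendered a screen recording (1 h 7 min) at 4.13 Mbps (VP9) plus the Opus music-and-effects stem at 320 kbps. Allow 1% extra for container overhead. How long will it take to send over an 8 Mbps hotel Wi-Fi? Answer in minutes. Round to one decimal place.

37.6 minutes

1 h 7 min = 67 min = 4020 s
Audio: 320 kbps = 0.320 Mbps.
Total bitrate: 4.450 Mbps.
File: 4.450 Mbps × 4020 s = 17889.0 Mb.
With 1% container overhead: ×1.01. → 18067.9 Mb.
At 8 Mbps: 18067.9 / 8 = 2258.5 s ≈ 37.6 minutes.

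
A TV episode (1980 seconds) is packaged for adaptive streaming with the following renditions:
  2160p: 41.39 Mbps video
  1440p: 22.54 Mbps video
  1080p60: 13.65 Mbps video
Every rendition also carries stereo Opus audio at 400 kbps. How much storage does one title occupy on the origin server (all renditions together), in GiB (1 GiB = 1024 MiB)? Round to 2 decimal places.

18.16 GiB

Audio: 400 kbps = 0.400 Mbps.
Sum of rendition bitrates: (41.39+0.400) + (22.54+0.400) + (13.65+0.400) = 78.780 Mbps.
× 1980 s = 155,984 Mb = 19,498 MB = 18.16 GiB.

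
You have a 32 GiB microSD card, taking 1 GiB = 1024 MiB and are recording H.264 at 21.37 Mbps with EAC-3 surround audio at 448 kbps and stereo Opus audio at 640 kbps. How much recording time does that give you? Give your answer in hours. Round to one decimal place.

Audio total: 448 + 640 = 1088 kbps = 1.088 Mbps.
Total bitrate: 21.37 + 1.088 = 22.458 Mbps.
Capacity: 32 GiB = 274,878 Mb.
Recording time: 274,878 / 22.458 = 12,240 s ≈ 3.40 hours.

3.4 hours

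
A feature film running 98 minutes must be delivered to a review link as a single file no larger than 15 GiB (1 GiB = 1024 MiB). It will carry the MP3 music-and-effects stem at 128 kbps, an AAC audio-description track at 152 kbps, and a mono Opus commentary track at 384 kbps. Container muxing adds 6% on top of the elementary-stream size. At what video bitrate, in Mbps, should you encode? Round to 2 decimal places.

20.01 Mbps

Budget: 15 GiB = 128849.0 Mb.
Stream payload after overhead: 128849.0 / 1.06 = 121555.7 Mb.
98 min = 5880 s
Total bitrate budget: 121555.7 Mb / 5880 s = 20.673 Mbps.
Audio total: 128 + 152 + 384 = 664 kbps = 0.664 Mbps.
Video: 20.673 − 0.664 = 20.009 Mbps.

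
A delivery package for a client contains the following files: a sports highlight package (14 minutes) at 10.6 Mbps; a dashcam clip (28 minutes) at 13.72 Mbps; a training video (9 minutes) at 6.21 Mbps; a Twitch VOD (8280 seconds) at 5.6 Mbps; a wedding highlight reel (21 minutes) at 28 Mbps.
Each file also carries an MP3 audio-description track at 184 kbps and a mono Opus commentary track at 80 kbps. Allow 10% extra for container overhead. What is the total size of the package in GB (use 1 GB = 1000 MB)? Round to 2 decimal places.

16.54 GB

Audio total: 184 + 80 = 264 kbps = 0.264 Mbps.
sports highlight package: 10.864 Mbps × 840 s × 1.10 = 10038.3 Mb
dashcam clip: 13.984 Mbps × 1680 s × 1.10 = 25842.4 Mb
training video: 6.474 Mbps × 540 s × 1.10 = 3845.6 Mb
Twitch VOD: 5.864 Mbps × 8280 s × 1.10 = 53409.3 Mb
wedding highlight reel: 28.264 Mbps × 1260 s × 1.10 = 39173.9 Mb
Total: 132309.5 Mb = 16538.7 MB.
= 16.54 GB.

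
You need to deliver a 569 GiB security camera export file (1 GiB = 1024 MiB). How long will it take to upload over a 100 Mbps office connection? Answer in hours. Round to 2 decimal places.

File: 569 GiB = 4887672.8 Mb.
At 100 Mbps: 4887672.8 / 100 = 48876.7 s ≈ 13.6 hours.

13.58 hours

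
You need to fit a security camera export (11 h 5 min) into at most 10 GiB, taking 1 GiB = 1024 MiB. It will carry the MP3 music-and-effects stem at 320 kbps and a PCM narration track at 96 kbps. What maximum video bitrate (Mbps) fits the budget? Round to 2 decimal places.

Budget: 10 GiB = 85899.3 Mb.
11 h 5 min = 665 min = 39900 s
Total bitrate budget: 85899.3 Mb / 39900 s = 2.153 Mbps.
Audio total: 320 + 96 = 416 kbps = 0.416 Mbps.
Video: 2.153 − 0.416 = 1.737 Mbps.

1.74 Mbps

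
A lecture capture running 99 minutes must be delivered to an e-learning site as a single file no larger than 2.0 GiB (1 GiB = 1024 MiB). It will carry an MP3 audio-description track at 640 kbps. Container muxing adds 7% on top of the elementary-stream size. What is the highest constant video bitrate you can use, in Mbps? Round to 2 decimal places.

Budget: 2.0 GiB = 17179.9 Mb.
Stream payload after overhead: 17179.9 / 1.07 = 16056.0 Mb.
99 min = 5940 s
Total bitrate budget: 16056.0 Mb / 5940 s = 2.703 Mbps.
Audio: 640 kbps = 0.640 Mbps.
Video: 2.703 − 0.640 = 2.063 Mbps.

2.06 Mbps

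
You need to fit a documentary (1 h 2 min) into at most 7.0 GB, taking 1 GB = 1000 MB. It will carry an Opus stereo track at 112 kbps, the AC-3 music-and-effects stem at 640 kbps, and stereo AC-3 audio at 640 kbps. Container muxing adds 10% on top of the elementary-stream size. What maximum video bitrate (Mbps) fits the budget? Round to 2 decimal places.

Budget: 7.0 GB = 56000.0 Mb.
Stream payload after overhead: 56000.0 / 1.10 = 50909.1 Mb.
1 h 2 min = 62 min = 3720 s
Total bitrate budget: 50909.1 Mb / 3720 s = 13.685 Mbps.
Audio total: 112 + 640 + 640 = 1392 kbps = 1.392 Mbps.
Video: 13.685 − 1.392 = 12.293 Mbps.

12.29 Mbps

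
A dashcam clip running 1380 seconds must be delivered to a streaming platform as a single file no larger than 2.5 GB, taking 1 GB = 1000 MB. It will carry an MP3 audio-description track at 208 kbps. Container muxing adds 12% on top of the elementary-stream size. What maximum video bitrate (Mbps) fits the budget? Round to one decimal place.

Budget: 2.5 GB = 20000.0 Mb.
Stream payload after overhead: 20000.0 / 1.12 = 17857.1 Mb.
Total bitrate budget: 17857.1 Mb / 1380 s = 12.940 Mbps.
Audio: 208 kbps = 0.208 Mbps.
Video: 12.940 − 0.208 = 12.732 Mbps.

12.7 Mbps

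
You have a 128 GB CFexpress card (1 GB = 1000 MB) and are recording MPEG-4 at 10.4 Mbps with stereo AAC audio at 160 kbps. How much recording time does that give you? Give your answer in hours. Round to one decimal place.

Audio: 160 kbps = 0.160 Mbps.
Total bitrate: 10.4 + 0.160 = 10.560 Mbps.
Capacity: 128 GB = 1,024,000 Mb.
Recording time: 1,024,000 / 10.560 = 96,970 s ≈ 26.9 hours.

26.9 hours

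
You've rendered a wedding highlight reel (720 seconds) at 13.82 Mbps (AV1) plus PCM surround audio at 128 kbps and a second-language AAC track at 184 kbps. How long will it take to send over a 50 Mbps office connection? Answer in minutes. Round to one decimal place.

3.4 minutes

Audio total: 128 + 184 = 312 kbps = 0.312 Mbps.
Total bitrate: 14.132 Mbps.
File: 14.132 Mbps × 720 s = 10175.0 Mb.
At 50 Mbps: 10175.0 / 50 = 203.5 s ≈ 3.39 minutes.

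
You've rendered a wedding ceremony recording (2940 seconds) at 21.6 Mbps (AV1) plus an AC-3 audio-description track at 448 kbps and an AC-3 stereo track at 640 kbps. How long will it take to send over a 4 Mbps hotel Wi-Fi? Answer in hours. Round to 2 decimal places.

4.63 hours

Audio total: 448 + 640 = 1088 kbps = 1.088 Mbps.
Total bitrate: 22.688 Mbps.
File: 22.688 Mbps × 2940 s = 66702.7 Mb.
At 4 Mbps: 66702.7 / 4 = 16675.7 s ≈ 4.63 hours.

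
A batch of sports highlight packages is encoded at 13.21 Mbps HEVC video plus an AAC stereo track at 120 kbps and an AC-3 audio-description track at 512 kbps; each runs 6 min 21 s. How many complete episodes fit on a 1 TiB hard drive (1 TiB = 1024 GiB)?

6 min 21 s = 381 s
Audio total: 120 + 512 = 632 kbps = 0.632 Mbps.
Total bitrate: 13.842 Mbps.
Per item: 13.842 Mbps × 381 s = 5,274 Mb = 659.2 MB.
Capacity: 1 TiB = 8,796,093 Mb; 1667.88 items → 1667 complete.

1667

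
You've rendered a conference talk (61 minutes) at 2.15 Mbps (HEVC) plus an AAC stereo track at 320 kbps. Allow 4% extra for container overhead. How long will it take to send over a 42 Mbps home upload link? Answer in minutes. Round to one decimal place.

61 min = 3660 s
Audio: 320 kbps = 0.320 Mbps.
Total bitrate: 2.470 Mbps.
File: 2.470 Mbps × 3660 s = 9040.2 Mb.
With 4% container overhead: ×1.04. → 9401.8 Mb.
At 42 Mbps: 9401.8 / 42 = 223.9 s ≈ 3.73 minutes.

3.7 minutes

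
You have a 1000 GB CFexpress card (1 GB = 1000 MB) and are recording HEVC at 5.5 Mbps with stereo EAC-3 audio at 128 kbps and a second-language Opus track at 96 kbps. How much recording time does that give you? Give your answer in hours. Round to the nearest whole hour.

388 hours

Audio total: 128 + 96 = 224 kbps = 0.224 Mbps.
Total bitrate: 5.5 + 0.224 = 5.724 Mbps.
Capacity: 1000 GB = 8,000,000 Mb.
Recording time: 8,000,000 / 5.724 = 1,397,624 s ≈ 388 hours.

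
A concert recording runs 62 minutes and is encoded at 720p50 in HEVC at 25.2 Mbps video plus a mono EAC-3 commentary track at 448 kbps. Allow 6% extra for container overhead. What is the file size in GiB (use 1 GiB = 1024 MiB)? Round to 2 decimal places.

62 min = 3720 s
Audio: 448 kbps = 0.448 Mbps.
Total bitrate: 25.2 + 0.448 = 25.648 Mbps.
Stream data: 25.648 Mbps × 3720 s = 95410.6 Mb.
With 6% container overhead: ×1.06.
101,135 Mb = 12,641,899,200 bytes ÷ 1,073,741,824 = 11.77 GiB.

11.77 GiB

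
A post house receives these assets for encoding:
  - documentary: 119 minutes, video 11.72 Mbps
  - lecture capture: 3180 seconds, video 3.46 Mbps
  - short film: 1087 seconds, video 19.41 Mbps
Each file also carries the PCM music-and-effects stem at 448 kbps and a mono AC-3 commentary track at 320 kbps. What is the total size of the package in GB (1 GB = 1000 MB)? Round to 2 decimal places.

15.57 GB

Audio total: 448 + 320 = 768 kbps = 0.768 Mbps.
documentary: 12.488 Mbps × 7140 s = 89164.3 Mb
lecture capture: 4.228 Mbps × 3180 s = 13445.0 Mb
short film: 20.178 Mbps × 1087 s = 21933.5 Mb
Total: 124542.8 Mb = 15567.9 MB.
= 15.57 GB.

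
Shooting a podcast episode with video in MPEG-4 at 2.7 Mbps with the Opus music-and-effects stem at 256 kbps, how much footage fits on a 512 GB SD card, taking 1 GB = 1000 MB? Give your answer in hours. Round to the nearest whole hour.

385 hours

Audio: 256 kbps = 0.256 Mbps.
Total bitrate: 2.7 + 0.256 = 2.956 Mbps.
Capacity: 512 GB = 4,096,000 Mb.
Recording time: 4,096,000 / 2.956 = 1,385,656 s ≈ 385 hours.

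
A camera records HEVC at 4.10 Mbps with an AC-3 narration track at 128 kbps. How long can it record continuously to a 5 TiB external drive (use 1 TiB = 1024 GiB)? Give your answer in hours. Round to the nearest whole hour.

2889 hours

Audio: 128 kbps = 0.128 Mbps.
Total bitrate: 4.10 + 0.128 = 4.228 Mbps.
Capacity: 5 TiB = 43,980,465 Mb.
Recording time: 43,980,465 / 4.228 = 10,402,191 s ≈ 2,889 hours.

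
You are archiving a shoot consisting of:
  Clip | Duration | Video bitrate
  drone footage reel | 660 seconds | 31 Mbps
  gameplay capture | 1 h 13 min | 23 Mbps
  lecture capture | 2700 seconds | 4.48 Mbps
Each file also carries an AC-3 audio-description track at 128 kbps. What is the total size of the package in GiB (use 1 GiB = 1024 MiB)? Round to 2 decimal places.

15.63 GiB

Audio: 128 kbps = 0.128 Mbps.
drone footage reel: 31.128 Mbps × 660 s = 20544.5 Mb
gameplay capture: 23.128 Mbps × 4380 s = 101300.6 Mb
lecture capture: 4.608 Mbps × 2700 s = 12441.6 Mb
Total: 134286.7 Mb = 16785.8 MB.
= 15.63 GiB.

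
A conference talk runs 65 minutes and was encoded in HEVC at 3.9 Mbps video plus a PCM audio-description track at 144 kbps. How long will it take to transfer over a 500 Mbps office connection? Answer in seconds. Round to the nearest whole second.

65 min = 3900 s
Audio: 144 kbps = 0.144 Mbps.
Total bitrate: 4.044 Mbps.
File: 4.044 Mbps × 3900 s = 15771.6 Mb.
At 500 Mbps: 15771.6 / 500 = 31.5 s ≈ 31.5 seconds.

32 seconds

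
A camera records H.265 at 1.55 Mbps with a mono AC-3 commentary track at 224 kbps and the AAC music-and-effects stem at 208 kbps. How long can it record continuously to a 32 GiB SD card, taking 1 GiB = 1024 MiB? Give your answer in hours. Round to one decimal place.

38.5 hours

Audio total: 224 + 208 = 432 kbps = 0.432 Mbps.
Total bitrate: 1.55 + 0.432 = 1.982 Mbps.
Capacity: 32 GiB = 274,878 Mb.
Recording time: 274,878 / 1.982 = 138,687 s ≈ 38.5 hours.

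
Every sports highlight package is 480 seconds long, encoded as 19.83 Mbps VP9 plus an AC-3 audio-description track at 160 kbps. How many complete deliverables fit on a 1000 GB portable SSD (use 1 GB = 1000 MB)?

Audio: 160 kbps = 0.160 Mbps.
Total bitrate: 19.990 Mbps.
Per item: 19.990 Mbps × 480 s = 9,595 Mb = 1,199 MB.
Capacity: 1000 GB = 8,000,000 Mb; 833.75 items → 833 complete.

833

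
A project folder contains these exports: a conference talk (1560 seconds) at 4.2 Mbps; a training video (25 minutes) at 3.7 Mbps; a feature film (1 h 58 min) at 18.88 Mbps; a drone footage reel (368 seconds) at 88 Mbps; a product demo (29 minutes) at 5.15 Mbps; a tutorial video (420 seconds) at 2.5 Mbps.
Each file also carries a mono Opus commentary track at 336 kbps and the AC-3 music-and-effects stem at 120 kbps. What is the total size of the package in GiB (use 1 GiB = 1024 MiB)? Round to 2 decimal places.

22.58 GiB

Audio total: 336 + 120 = 456 kbps = 0.456 Mbps.
conference talk: 4.656 Mbps × 1560 s = 7263.4 Mb
training video: 4.156 Mbps × 1500 s = 6234.0 Mb
feature film: 19.336 Mbps × 7080 s = 136898.9 Mb
drone footage reel: 88.456 Mbps × 368 s = 32551.8 Mb
product demo: 5.606 Mbps × 1740 s = 9754.4 Mb
tutorial video: 2.956 Mbps × 420 s = 1241.5 Mb
Total: 193944.0 Mb = 24243.0 MB.
= 22.58 GiB.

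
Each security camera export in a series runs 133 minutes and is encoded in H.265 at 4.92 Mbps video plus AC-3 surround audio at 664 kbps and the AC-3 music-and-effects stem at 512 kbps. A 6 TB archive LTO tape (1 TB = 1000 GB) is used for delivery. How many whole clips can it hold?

986

133 min = 7980 s
Audio total: 664 + 512 = 1176 kbps = 1.176 Mbps.
Total bitrate: 6.096 Mbps.
Per item: 6.096 Mbps × 7980 s = 48,646 Mb = 6,081 MB.
Capacity: 6 TB = 48,000,000 Mb; 986.72 items → 986 complete.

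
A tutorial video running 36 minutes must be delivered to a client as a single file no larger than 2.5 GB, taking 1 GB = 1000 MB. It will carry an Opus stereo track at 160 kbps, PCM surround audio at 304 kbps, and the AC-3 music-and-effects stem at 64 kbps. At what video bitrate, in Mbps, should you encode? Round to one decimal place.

Budget: 2.5 GB = 20000.0 Mb.
36 min = 2160 s
Total bitrate budget: 20000.0 Mb / 2160 s = 9.259 Mbps.
Audio total: 160 + 304 + 64 = 528 kbps = 0.528 Mbps.
Video: 9.259 − 0.528 = 8.731 Mbps.

8.7 Mbps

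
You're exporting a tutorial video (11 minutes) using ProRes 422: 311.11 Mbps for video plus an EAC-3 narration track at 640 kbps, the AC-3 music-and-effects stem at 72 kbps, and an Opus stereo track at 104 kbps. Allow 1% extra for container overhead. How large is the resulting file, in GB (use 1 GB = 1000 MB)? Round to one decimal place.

26.0 GB

11 min = 660 s
Audio total: 640 + 72 + 104 = 816 kbps = 0.816 Mbps.
Total bitrate: 311.11 + 0.816 = 311.926 Mbps.
Stream data: 311.926 Mbps × 660 s = 205871.2 Mb.
With 1% container overhead: ×1.01.
207,930 Mb ÷ 8 = 25,991 MB → 25.99 GB.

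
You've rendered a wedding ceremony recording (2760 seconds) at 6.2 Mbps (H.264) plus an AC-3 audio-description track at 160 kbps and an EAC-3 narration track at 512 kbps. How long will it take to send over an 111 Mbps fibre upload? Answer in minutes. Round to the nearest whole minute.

3 minutes

Audio total: 160 + 512 = 672 kbps = 0.672 Mbps.
Total bitrate: 6.872 Mbps.
File: 6.872 Mbps × 2760 s = 18966.7 Mb.
At 111 Mbps: 18966.7 / 111 = 170.9 s ≈ 2.85 minutes.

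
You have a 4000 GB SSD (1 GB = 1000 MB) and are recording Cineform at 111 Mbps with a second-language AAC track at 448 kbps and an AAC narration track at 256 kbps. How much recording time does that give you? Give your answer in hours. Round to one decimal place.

79.6 hours

Audio total: 448 + 256 = 704 kbps = 0.704 Mbps.
Total bitrate: 111 + 0.704 = 111.704 Mbps.
Capacity: 4000 GB = 32,000,000 Mb.
Recording time: 32,000,000 / 111.704 = 286,471 s ≈ 79.6 hours.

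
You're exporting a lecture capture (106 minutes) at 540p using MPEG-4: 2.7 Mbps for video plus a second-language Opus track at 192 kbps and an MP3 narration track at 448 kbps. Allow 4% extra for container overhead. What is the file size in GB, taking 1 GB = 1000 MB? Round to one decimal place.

2.8 GB

106 min = 6360 s
Audio total: 192 + 448 = 640 kbps = 0.640 Mbps.
Total bitrate: 2.7 + 0.640 = 3.340 Mbps.
Stream data: 3.340 Mbps × 6360 s = 21242.4 Mb.
With 4% container overhead: ×1.04.
22,092 Mb ÷ 8 = 2,762 MB → 2.762 GB.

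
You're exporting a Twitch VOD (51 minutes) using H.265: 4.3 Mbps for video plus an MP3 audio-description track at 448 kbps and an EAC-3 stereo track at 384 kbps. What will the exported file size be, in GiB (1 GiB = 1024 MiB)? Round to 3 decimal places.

1.828 GiB

51 min = 3060 s
Audio total: 448 + 384 = 832 kbps = 0.832 Mbps.
Total bitrate: 4.3 + 0.832 = 5.132 Mbps.
Stream data: 5.132 Mbps × 3060 s = 15703.9 Mb.
15,704 Mb = 1,962,990,000 bytes ÷ 1,073,741,824 = 1.828 GiB.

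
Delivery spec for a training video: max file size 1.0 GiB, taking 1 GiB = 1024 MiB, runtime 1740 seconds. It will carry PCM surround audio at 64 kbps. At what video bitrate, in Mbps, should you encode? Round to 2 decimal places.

Budget: 1.0 GiB = 8589.9 Mb.
Total bitrate budget: 8589.9 Mb / 1740 s = 4.937 Mbps.
Audio: 64 kbps = 0.064 Mbps.
Video: 4.937 − 0.064 = 4.873 Mbps.

4.87 Mbps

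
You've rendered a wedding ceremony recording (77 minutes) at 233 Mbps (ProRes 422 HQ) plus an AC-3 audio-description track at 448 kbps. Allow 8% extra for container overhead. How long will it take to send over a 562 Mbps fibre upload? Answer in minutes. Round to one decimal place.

77 min = 4620 s
Audio: 448 kbps = 0.448 Mbps.
Total bitrate: 233.448 Mbps.
File: 233.448 Mbps × 4620 s = 1078529.8 Mb.
With 8% container overhead: ×1.08. → 1164812.1 Mb.
At 562 Mbps: 1164812.1 / 562 = 2072.6 s ≈ 34.5 minutes.

34.5 minutes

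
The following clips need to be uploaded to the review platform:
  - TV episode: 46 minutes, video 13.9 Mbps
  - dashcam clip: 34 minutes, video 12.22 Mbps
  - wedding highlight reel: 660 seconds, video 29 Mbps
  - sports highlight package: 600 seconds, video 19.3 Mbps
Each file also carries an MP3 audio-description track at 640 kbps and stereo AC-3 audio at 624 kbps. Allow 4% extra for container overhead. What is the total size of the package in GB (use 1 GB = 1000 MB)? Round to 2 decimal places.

Audio total: 640 + 624 = 1264 kbps = 1.264 Mbps.
TV episode: 15.164 Mbps × 2760 s × 1.04 = 43526.7 Mb
dashcam clip: 13.484 Mbps × 2040 s × 1.04 = 28607.7 Mb
wedding highlight reel: 30.264 Mbps × 660 s × 1.04 = 20773.2 Mb
sports highlight package: 20.564 Mbps × 600 s × 1.04 = 12831.9 Mb
Total: 105739.5 Mb = 13217.4 MB.
= 13.22 GB.

13.22 GB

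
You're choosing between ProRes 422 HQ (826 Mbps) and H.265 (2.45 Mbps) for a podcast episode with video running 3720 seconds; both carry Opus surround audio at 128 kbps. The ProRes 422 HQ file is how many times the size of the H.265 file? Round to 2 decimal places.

320.45

Audio: 128 kbps = 0.128 Mbps.
ProRes 422 HQ: 826.128 Mbps × 3720 s = 3073196.2 Mb = 384.150 GB.
H.265: 2.578 Mbps × 3720 s = 9590.2 Mb = 1.199 GB.
Ratio: 384.150 / 1.199 = 320.453.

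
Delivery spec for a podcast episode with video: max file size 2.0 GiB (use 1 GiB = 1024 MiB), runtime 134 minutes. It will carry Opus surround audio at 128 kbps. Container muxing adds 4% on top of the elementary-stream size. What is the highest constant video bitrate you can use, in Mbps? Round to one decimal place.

1.9 Mbps

Budget: 2.0 GiB = 17179.9 Mb.
Stream payload after overhead: 17179.9 / 1.04 = 16519.1 Mb.
134 min = 8040 s
Total bitrate budget: 16519.1 Mb / 8040 s = 2.055 Mbps.
Audio: 128 kbps = 0.128 Mbps.
Video: 2.055 − 0.128 = 1.927 Mbps.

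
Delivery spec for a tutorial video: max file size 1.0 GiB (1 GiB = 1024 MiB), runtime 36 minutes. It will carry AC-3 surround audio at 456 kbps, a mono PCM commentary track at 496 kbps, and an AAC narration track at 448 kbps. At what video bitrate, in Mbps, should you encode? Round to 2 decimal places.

2.58 Mbps

Budget: 1.0 GiB = 8589.9 Mb.
36 min = 2160 s
Total bitrate budget: 8589.9 Mb / 2160 s = 3.977 Mbps.
Audio total: 456 + 496 + 448 = 1400 kbps = 1.400 Mbps.
Video: 3.977 − 1.400 = 2.577 Mbps.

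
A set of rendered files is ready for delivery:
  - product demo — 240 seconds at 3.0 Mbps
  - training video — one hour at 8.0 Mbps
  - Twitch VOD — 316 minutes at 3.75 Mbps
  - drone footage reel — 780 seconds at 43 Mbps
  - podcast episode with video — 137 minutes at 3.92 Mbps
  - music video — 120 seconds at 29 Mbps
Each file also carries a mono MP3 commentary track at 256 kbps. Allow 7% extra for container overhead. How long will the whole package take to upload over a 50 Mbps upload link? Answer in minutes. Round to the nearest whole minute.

63 minutes

Audio: 256 kbps = 0.256 Mbps.
product demo: 3.256 Mbps × 240 s × 1.07 = 836.1 Mb
training video: 8.256 Mbps × 3600 s × 1.07 = 31802.1 Mb
Twitch VOD: 4.006 Mbps × 18960 s × 1.07 = 81270.5 Mb
drone footage reel: 43.256 Mbps × 780 s × 1.07 = 36101.5 Mb
podcast episode with video: 4.176 Mbps × 8220 s × 1.07 = 36729.6 Mb
music video: 29.256 Mbps × 120 s × 1.07 = 3756.5 Mb
Total: 190496.3 Mb = 23812.0 MB.
At 50 Mbps: 190496.3 / 50 = 3810 s ≈ 63.5 minutes.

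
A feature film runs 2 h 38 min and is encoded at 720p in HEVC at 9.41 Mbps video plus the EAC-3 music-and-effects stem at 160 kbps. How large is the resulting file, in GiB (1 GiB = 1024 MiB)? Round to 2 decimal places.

10.56 GiB

2 h 38 min = 158 min = 9480 s
Audio: 160 kbps = 0.160 Mbps.
Total bitrate: 9.41 + 0.160 = 9.570 Mbps.
Stream data: 9.570 Mbps × 9480 s = 90723.6 Mb.
90,724 Mb = 11,340,450,000 bytes ÷ 1,073,741,824 = 10.56 GiB.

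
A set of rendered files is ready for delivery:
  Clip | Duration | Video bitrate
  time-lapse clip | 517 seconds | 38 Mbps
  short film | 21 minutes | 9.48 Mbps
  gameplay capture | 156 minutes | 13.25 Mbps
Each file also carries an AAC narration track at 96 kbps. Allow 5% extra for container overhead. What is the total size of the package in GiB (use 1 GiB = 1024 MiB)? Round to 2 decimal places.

19.15 GiB

Audio: 96 kbps = 0.096 Mbps.
time-lapse clip: 38.096 Mbps × 517 s × 1.05 = 20680.4 Mb
short film: 9.576 Mbps × 1260 s × 1.05 = 12669.0 Mb
gameplay capture: 13.346 Mbps × 9360 s × 1.05 = 131164.5 Mb
Total: 164513.9 Mb = 20564.2 MB.
= 19.15 GiB.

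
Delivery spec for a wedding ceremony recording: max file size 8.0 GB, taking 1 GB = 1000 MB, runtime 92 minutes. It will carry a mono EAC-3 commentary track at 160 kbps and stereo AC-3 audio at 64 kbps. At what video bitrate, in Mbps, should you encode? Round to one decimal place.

Budget: 8.0 GB = 64000.0 Mb.
92 min = 5520 s
Total bitrate budget: 64000.0 Mb / 5520 s = 11.594 Mbps.
Audio total: 160 + 64 = 224 kbps = 0.224 Mbps.
Video: 11.594 − 0.224 = 11.370 Mbps.

11.4 Mbps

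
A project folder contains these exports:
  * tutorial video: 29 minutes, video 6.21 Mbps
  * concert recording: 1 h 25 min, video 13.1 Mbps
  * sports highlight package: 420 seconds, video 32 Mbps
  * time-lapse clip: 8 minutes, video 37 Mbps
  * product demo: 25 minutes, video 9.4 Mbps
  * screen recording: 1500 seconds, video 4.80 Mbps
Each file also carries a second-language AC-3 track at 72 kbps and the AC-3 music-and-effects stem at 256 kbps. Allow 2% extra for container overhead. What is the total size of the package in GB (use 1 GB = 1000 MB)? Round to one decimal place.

Audio total: 72 + 256 = 328 kbps = 0.328 Mbps.
tutorial video: 6.538 Mbps × 1740 s × 1.02 = 11603.6 Mb
concert recording: 13.428 Mbps × 5100 s × 1.02 = 69852.5 Mb
sports highlight package: 32.328 Mbps × 420 s × 1.02 = 13849.3 Mb
time-lapse clip: 37.328 Mbps × 480 s × 1.02 = 18275.8 Mb
product demo: 9.728 Mbps × 1500 s × 1.02 = 14883.8 Mb
screen recording: 5.128 Mbps × 1500 s × 1.02 = 7845.8 Mb
Total: 136310.9 Mb = 17038.9 MB.
= 17.04 GB.

17.0 GB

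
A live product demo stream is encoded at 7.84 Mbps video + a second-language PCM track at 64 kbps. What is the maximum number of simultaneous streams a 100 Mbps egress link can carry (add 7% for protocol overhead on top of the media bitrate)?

Audio: 64 kbps = 0.064 Mbps.
Per-viewer media rate: 7.904 Mbps.
On the wire with 7% overhead: 8.457 Mbps.
100 Mbps = 100.0 Mbps; 100.0 / 8.457 = 11.82 → 11 viewers.

11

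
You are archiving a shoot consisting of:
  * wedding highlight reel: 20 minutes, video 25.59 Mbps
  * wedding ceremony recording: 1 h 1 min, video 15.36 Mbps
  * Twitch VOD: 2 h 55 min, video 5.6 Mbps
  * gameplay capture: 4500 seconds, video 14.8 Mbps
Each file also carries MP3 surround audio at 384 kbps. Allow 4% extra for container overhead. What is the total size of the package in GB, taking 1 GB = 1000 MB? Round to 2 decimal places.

Audio: 384 kbps = 0.384 Mbps.
wedding highlight reel: 25.974 Mbps × 1200 s × 1.04 = 32415.6 Mb
wedding ceremony recording: 15.744 Mbps × 3660 s × 1.04 = 59928.0 Mb
Twitch VOD: 5.984 Mbps × 10500 s × 1.04 = 65345.3 Mb
gameplay capture: 15.184 Mbps × 4500 s × 1.04 = 71061.1 Mb
Total: 228749.9 Mb = 28593.7 MB.
= 28.59 GB.

28.59 GB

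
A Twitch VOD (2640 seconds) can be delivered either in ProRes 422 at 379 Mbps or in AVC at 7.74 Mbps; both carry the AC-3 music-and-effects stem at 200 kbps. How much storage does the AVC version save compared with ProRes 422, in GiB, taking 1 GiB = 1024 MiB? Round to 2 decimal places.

Audio: 200 kbps = 0.200 Mbps.
ProRes 422: 379.200 Mbps × 2640 s = 1001088.0 Mb = 116.542 GiB.
AVC: 7.940 Mbps × 2640 s = 20961.6 Mb = 2.440 GiB.
Saving: 116.542 − 2.440 = 114.102 GiB.

114.10 GiB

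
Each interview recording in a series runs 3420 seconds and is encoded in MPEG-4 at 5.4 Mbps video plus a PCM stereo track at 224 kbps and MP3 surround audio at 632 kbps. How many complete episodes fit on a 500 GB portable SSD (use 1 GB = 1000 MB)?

186

Audio total: 224 + 632 = 856 kbps = 0.856 Mbps.
Total bitrate: 6.256 Mbps.
Per item: 6.256 Mbps × 3420 s = 21,396 Mb = 2,674 MB.
Capacity: 500 GB = 4,000,000 Mb; 186.96 items → 186 complete.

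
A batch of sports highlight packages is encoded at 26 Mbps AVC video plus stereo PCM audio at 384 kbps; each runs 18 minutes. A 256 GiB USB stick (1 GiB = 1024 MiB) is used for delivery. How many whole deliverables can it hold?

77

18 min = 1080 s
Audio: 384 kbps = 0.384 Mbps.
Total bitrate: 26.384 Mbps.
Per item: 26.384 Mbps × 1080 s = 28,495 Mb = 3,562 MB.
Capacity: 256 GiB = 2,199,023 Mb; 77.17 items → 77 complete.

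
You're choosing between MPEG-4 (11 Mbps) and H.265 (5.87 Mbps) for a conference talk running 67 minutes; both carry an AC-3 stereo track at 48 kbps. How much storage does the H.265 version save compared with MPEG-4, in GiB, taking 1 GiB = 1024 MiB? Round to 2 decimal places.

67 min = 4020 s
Audio: 48 kbps = 0.048 Mbps.
MPEG-4: 11.048 Mbps × 4020 s = 44413.0 Mb = 5.170 GiB.
H.265: 5.918 Mbps × 4020 s = 23790.4 Mb = 2.770 GiB.
Saving: 5.170 − 2.770 = 2.401 GiB.

2.40 GiB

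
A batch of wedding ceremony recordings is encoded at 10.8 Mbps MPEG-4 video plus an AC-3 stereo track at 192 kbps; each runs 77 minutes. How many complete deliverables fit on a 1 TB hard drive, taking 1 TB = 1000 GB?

77 min = 4620 s
Audio: 192 kbps = 0.192 Mbps.
Total bitrate: 10.992 Mbps.
Per item: 10.992 Mbps × 4620 s = 50,783 Mb = 6,348 MB.
Capacity: 1 TB = 8,000,000 Mb; 157.53 items → 157 complete.

157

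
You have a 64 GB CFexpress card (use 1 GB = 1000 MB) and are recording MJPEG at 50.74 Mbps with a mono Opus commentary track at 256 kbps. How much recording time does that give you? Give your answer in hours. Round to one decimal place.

2.8 hours

Audio: 256 kbps = 0.256 Mbps.
Total bitrate: 50.74 + 0.256 = 50.996 Mbps.
Capacity: 64 GB = 512,000 Mb.
Recording time: 512,000 / 50.996 = 10,040 s ≈ 2.79 hours.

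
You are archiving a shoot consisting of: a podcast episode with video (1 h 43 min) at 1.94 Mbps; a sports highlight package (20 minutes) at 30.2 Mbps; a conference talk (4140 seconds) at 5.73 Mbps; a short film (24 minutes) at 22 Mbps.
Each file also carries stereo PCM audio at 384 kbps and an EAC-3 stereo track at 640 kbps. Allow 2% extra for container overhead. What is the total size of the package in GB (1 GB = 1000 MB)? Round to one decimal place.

Audio total: 384 + 640 = 1024 kbps = 1.024 Mbps.
podcast episode with video: 2.964 Mbps × 6180 s × 1.02 = 18683.9 Mb
sports highlight package: 31.224 Mbps × 1200 s × 1.02 = 38218.2 Mb
conference talk: 6.754 Mbps × 4140 s × 1.02 = 28520.8 Mb
short film: 23.024 Mbps × 1440 s × 1.02 = 33817.7 Mb
Total: 119240.5 Mb = 14905.1 MB.
= 14.91 GB.

14.9 GB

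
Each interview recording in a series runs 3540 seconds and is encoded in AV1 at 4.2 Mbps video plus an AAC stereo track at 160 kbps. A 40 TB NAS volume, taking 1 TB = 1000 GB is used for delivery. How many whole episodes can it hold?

Audio: 160 kbps = 0.160 Mbps.
Total bitrate: 4.360 Mbps.
Per item: 4.360 Mbps × 3540 s = 15,434 Mb = 1,929 MB.
Capacity: 40 TB = 320,000,000 Mb; 20732.91 items → 20732 complete.

20732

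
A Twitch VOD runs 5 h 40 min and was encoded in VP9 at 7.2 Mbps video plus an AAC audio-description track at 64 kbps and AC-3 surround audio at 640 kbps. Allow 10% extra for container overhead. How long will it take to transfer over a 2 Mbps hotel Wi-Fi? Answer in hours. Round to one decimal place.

5 h 40 min = 340 min = 20400 s
Audio total: 64 + 640 = 704 kbps = 0.704 Mbps.
Total bitrate: 7.904 Mbps.
File: 7.904 Mbps × 20400 s = 161241.6 Mb.
With 10% container overhead: ×1.10. → 177365.8 Mb.
At 2 Mbps: 177365.8 / 2 = 88682.9 s ≈ 24.6 hours.

24.6 hours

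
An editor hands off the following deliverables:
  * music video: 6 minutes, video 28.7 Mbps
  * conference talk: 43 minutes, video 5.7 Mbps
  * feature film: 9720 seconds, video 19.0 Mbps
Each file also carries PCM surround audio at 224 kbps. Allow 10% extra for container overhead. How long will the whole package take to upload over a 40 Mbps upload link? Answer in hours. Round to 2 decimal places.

Audio: 224 kbps = 0.224 Mbps.
music video: 28.924 Mbps × 360 s × 1.10 = 11453.9 Mb
conference talk: 5.924 Mbps × 2580 s × 1.10 = 16812.3 Mb
feature film: 19.224 Mbps × 9720 s × 1.10 = 205543.0 Mb
Total: 233809.2 Mb = 29226.2 MB.
At 40 Mbps: 233809.2 / 40 = 5845 s ≈ 1.62 hours.

1.62 hours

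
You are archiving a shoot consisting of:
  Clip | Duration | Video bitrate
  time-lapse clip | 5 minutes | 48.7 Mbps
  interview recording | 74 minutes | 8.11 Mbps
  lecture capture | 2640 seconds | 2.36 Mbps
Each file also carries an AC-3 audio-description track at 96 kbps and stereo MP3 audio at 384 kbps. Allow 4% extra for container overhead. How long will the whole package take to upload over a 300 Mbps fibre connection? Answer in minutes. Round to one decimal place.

3.5 minutes

Audio total: 96 + 384 = 480 kbps = 0.480 Mbps.
time-lapse clip: 49.180 Mbps × 300 s × 1.04 = 15344.2 Mb
interview recording: 8.590 Mbps × 4440 s × 1.04 = 39665.2 Mb
lecture capture: 2.840 Mbps × 2640 s × 1.04 = 7797.5 Mb
Total: 62806.8 Mb = 7850.9 MB.
At 300 Mbps: 62806.8 / 300 = 209 s ≈ 3.49 minutes.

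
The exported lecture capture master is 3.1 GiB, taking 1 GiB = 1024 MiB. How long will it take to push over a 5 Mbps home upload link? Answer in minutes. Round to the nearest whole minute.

File: 3.1 GiB = 26628.8 Mb.
At 5 Mbps: 26628.8 / 5 = 5325.8 s ≈ 88.8 minutes.

89 minutes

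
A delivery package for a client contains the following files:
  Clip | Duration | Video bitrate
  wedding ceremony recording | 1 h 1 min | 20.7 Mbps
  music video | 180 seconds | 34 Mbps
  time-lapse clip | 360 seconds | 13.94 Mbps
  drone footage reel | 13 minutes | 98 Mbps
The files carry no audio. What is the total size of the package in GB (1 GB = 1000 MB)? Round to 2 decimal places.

wedding ceremony recording: 20.700 Mbps × 3660 s = 75762.0 Mb
music video: 34.000 Mbps × 180 s = 6120.0 Mb
time-lapse clip: 13.940 Mbps × 360 s = 5018.4 Mb
drone footage reel: 98.000 Mbps × 780 s = 76440.0 Mb
Total: 163340.4 Mb = 20417.5 MB.
= 20.42 GB.

20.42 GB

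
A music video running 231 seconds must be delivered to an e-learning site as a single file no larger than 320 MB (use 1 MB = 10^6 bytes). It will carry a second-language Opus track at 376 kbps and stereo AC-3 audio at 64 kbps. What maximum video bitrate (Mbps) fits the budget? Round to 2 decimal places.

Budget: 320 MB = 2560.0 Mb.
Total bitrate budget: 2560.0 Mb / 231 s = 11.082 Mbps.
Audio total: 376 + 64 = 440 kbps = 0.440 Mbps.
Video: 11.082 − 0.440 = 10.642 Mbps.

10.64 Mbps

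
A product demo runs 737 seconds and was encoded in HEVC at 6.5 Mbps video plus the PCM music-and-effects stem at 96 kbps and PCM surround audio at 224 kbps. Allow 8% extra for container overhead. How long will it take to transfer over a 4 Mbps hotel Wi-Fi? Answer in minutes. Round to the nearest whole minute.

Audio total: 96 + 224 = 320 kbps = 0.320 Mbps.
Total bitrate: 6.820 Mbps.
File: 6.820 Mbps × 737 s = 5026.3 Mb.
With 8% container overhead: ×1.08. → 5428.4 Mb.
At 4 Mbps: 5428.4 / 4 = 1357.1 s ≈ 22.6 minutes.

23 minutes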